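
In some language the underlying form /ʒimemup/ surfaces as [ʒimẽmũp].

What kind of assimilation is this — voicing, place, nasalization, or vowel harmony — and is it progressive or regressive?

/e/→[ẽ] /u/→[ũ].
Each target copies a feature from the preceding segment, so the direction is progressive.

nasalization, progressive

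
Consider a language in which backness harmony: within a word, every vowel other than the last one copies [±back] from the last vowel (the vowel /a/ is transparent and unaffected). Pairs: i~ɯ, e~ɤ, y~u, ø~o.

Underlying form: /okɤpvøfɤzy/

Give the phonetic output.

/o/ harmonizes with /y/ ([-back]) → [ø]
/ɤ/ harmonizes with /y/ ([-back]) → [e]
/ɤ/ harmonizes with /y/ ([-back]) → [e]

[økepvøfezy]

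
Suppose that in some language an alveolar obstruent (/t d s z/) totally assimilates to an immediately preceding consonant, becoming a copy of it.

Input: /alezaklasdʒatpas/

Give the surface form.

[alezaklasdʒatpas]

no segment meets the rule's conditions; no change.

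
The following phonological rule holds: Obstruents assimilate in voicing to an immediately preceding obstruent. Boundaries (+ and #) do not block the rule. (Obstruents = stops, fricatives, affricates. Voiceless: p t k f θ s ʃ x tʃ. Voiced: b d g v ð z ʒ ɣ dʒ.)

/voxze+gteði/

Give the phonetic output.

[voxse+gdeði]

/z/ after /x/ (voiceless) → [s]
/t/ after /g/ (voiced) → [d]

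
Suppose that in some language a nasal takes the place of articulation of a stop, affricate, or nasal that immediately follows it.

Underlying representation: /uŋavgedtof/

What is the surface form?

[uŋavgedtof]

no segment meets the rule's conditions; no change.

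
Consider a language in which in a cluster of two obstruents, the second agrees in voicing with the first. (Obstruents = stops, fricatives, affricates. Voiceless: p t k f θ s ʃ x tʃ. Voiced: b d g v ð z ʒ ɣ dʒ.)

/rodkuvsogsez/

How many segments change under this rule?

3

/k/ after /d/ (voiced) → [g]
/s/ after /v/ (voiced) → [z]
/s/ after /g/ (voiced) → [z]
3 segments change.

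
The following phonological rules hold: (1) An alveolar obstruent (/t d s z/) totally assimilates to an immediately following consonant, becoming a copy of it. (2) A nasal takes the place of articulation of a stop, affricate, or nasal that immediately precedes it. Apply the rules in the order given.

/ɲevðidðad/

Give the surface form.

[ɲevðiððad]

Rule 1: /d/ before /ð/ → [ð] (total assimilation)
After rule 1: ɲevðiððad
Rule 2: no segment meets the rule's conditions; no change.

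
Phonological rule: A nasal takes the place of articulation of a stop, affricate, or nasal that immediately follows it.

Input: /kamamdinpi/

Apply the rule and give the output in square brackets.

[kamandimpi]

/m/ before /d/ (alveolar) → [n]
/n/ before /p/ (labial) → [m]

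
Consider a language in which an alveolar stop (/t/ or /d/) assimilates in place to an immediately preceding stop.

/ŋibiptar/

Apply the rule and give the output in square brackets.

/t/ after /p/ (labial) → [p]

[ŋibippar]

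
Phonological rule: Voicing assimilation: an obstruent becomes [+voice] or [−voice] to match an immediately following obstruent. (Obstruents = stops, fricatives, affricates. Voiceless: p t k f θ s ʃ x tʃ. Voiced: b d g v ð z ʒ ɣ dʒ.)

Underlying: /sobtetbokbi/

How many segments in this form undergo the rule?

/b/ before /t/ (voiceless) → [p]
/t/ before /b/ (voiced) → [d]
/k/ before /b/ (voiced) → [g]
3 segments change.

3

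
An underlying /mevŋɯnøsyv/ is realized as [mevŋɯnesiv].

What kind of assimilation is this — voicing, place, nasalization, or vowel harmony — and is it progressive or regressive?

/ø/→[e] /y/→[i].
Vowels agree with the first vowel, so the harmony is progressive.

vowel harmony, progressive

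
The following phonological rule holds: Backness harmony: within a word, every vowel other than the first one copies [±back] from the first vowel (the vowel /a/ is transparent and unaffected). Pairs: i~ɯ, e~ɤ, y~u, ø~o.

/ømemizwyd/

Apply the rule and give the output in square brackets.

no segment meets the rule's conditions; no change.

[ømemizwyd]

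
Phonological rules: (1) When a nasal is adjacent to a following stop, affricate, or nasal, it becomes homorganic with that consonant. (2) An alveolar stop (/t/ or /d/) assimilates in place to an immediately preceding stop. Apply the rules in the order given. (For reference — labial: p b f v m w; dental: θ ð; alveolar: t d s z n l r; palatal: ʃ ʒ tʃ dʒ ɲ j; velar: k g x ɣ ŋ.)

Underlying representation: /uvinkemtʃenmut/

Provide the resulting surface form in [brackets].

Rule 1: /n/ before /k/ (velar) → [ŋ]
Rule 1: /m/ before /tʃ/ (palatal) → [ɲ]
Rule 1: /n/ before /m/ (labial) → [m]
After rule 1: uviŋkeɲtʃemmut
Rule 2: no segment meets the rule's conditions; no change.

[uviŋkeɲtʃemmut]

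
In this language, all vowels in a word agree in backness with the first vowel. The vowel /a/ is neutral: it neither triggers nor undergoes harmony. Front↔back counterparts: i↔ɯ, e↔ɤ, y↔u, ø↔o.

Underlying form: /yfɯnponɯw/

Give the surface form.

/ɯ/ harmonizes with /y/ ([-back]) → [i]
/o/ harmonizes with /y/ ([-back]) → [ø]
/ɯ/ harmonizes with /y/ ([-back]) → [i]

[yfinpøniw]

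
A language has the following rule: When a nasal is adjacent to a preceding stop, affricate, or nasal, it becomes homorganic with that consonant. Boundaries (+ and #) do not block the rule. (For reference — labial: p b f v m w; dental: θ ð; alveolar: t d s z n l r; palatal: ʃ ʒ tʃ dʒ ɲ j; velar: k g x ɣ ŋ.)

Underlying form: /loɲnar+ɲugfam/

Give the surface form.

[loɲɲar+ɲugfam]

/n/ after /ɲ/ (palatal) → [ɲ]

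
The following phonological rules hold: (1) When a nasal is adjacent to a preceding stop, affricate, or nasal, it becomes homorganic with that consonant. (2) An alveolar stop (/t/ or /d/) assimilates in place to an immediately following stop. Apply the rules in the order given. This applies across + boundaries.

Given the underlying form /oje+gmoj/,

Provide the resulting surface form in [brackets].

[oje+gŋoj]

Rule 1: /m/ after /g/ (velar) → [ŋ]
After rule 1: oje+gŋoj
Rule 2: no segment meets the rule's conditions; no change.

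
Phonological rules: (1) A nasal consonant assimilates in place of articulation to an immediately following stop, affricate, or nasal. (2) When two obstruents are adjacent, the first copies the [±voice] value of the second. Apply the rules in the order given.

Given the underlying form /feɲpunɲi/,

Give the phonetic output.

[fempuɲɲi]

Rule 1: /ɲ/ before /p/ (labial) → [m]
Rule 1: /n/ before /ɲ/ (palatal) → [ɲ]
After rule 1: fempuɲɲi
Rule 2: no segment meets the rule's conditions; no change.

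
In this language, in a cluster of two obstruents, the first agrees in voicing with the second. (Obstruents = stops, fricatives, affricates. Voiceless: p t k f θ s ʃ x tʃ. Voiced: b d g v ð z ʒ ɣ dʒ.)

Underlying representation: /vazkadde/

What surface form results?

[vaskadde]

/z/ before /k/ (voiceless) → [s]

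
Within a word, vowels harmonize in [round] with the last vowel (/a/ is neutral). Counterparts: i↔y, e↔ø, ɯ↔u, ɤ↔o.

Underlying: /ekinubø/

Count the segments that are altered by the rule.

2

/e/ harmonizes with /ø/ ([+round]) → [ø]
/i/ harmonizes with /ø/ ([+round]) → [y]
2 segments change.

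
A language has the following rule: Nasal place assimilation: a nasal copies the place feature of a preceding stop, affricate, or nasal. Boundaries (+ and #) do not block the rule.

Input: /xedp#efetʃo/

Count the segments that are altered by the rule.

0

No segment meets the rule's conditions.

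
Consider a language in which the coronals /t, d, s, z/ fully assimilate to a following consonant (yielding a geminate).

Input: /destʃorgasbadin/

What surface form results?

/s/ before /tʃ/ → [tʃ] (total assimilation)
/s/ before /b/ → [b] (total assimilation)

[detʃtʃorgabbadin]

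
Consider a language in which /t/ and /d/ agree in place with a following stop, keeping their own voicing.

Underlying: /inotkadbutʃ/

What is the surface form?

[inokkabbutʃ]

/t/ before /k/ (velar) → [k]
/d/ before /b/ (labial) → [b]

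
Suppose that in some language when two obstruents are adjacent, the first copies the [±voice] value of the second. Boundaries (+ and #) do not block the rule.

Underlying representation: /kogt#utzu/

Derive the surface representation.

[kokt#udzu]

/g/ before /t/ (voiceless) → [k]
/t/ before /z/ (voiced) → [d]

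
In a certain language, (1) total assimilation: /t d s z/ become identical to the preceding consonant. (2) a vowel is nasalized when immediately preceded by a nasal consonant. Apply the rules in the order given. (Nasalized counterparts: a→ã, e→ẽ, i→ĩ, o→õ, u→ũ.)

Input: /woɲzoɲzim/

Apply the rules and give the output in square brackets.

[woɲɲõɲɲĩm]

Rule 1: /z/ after /ɲ/ → [ɲ] (total assimilation)
Rule 1: /z/ after /ɲ/ → [ɲ] (total assimilation)
After rule 1: woɲɲoɲɲim
Rule 2: /o/ after nasal /ɲ/ → [õ]
Rule 2: /i/ after nasal /ɲ/ → [ĩ]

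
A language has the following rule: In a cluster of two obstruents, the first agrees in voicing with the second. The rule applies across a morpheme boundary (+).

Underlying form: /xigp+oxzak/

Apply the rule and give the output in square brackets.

/g/ before /p/ (voiceless) → [k]
/x/ before /z/ (voiced) → [ɣ]

[xikp+oɣzak]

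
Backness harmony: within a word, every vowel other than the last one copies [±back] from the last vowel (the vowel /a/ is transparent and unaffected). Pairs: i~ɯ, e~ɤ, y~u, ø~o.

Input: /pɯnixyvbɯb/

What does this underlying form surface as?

/i/ harmonizes with /ɯ/ ([+back]) → [ɯ]
/y/ harmonizes with /ɯ/ ([+back]) → [u]

[pɯnɯxuvbɯb]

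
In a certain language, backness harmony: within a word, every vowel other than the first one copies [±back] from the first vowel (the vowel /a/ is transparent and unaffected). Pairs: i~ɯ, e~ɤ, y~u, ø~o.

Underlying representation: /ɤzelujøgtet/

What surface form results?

/e/ harmonizes with /ɤ/ ([+back]) → [ɤ]
/ø/ harmonizes with /ɤ/ ([+back]) → [o]
/e/ harmonizes with /ɤ/ ([+back]) → [ɤ]

[ɤzɤlujogtɤt]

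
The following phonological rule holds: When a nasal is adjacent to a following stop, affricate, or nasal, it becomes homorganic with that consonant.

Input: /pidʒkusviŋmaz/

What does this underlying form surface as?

[pidʒkusvimmaz]

/ŋ/ before /m/ (labial) → [m]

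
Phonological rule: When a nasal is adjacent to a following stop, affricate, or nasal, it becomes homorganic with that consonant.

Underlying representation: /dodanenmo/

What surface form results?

/n/ before /m/ (labial) → [m]

[dodanemmo]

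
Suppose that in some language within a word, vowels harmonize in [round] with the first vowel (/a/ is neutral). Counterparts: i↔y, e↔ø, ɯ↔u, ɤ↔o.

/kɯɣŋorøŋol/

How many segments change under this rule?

3

/o/ harmonizes with /ɯ/ ([-round]) → [ɤ]
/ø/ harmonizes with /ɯ/ ([-round]) → [e]
/o/ harmonizes with /ɯ/ ([-round]) → [ɤ]
3 segments change.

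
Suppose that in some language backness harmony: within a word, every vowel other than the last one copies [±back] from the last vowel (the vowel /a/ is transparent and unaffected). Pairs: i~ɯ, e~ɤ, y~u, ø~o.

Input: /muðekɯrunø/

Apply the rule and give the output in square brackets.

/u/ harmonizes with /ø/ ([-back]) → [y]
/ɯ/ harmonizes with /ø/ ([-back]) → [i]
/u/ harmonizes with /ø/ ([-back]) → [y]

[myðekirynø]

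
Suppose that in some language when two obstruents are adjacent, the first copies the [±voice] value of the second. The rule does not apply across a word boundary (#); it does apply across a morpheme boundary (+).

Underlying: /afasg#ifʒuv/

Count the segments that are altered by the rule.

2

/s/ before /g/ (voiced) → [z]
/f/ before /ʒ/ (voiced) → [v]
2 segments change.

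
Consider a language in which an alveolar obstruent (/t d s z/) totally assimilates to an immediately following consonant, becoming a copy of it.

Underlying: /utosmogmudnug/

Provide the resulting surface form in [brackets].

/s/ before /m/ → [m] (total assimilation)
/d/ before /n/ → [n] (total assimilation)

[utommogmunnug]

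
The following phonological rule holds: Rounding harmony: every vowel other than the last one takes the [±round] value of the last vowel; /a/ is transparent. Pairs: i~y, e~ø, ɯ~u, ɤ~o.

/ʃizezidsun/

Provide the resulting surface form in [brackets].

[ʃyzøzydsun]

/i/ harmonizes with /u/ ([+round]) → [y]
/e/ harmonizes with /u/ ([+round]) → [ø]
/i/ harmonizes with /u/ ([+round]) → [y]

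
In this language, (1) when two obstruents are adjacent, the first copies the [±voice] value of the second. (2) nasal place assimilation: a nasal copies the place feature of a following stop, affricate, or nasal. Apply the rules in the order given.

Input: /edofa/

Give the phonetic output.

Rule 1: no segment meets the rule's conditions; no change.
After rule 1: edofa
Rule 2: no segment meets the rule's conditions; no change.

[edofa]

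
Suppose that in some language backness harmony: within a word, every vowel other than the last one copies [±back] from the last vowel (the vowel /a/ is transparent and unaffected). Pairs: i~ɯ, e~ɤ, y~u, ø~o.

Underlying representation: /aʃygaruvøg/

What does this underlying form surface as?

/u/ harmonizes with /ø/ ([-back]) → [y]

[aʃygaryvøg]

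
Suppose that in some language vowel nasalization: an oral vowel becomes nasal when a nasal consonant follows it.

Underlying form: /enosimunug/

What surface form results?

[ẽnosĩmũnug]

/e/ before nasal /n/ → [ẽ]
/i/ before nasal /m/ → [ĩ]
/u/ before nasal /n/ → [ũ]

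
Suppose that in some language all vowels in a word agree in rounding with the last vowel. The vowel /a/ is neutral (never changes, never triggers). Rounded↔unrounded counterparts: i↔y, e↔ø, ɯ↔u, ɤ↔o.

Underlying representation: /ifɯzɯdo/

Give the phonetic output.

[yfuzudo]

/i/ harmonizes with /o/ ([+round]) → [y]
/ɯ/ harmonizes with /o/ ([+round]) → [u]
/ɯ/ harmonizes with /o/ ([+round]) → [u]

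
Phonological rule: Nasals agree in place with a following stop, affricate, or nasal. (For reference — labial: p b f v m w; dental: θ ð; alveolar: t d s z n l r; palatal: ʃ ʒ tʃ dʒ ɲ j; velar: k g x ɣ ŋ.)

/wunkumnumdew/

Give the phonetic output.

[wuŋkunnundew]

/n/ before /k/ (velar) → [ŋ]
/m/ before /n/ (alveolar) → [n]
/m/ before /d/ (alveolar) → [n]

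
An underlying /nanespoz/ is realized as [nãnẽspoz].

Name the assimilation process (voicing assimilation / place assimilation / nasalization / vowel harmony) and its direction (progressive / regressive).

/a/→[ã] /e/→[ẽ].
Each target copies a feature from the preceding segment, so the direction is progressive.

nasalization, progressive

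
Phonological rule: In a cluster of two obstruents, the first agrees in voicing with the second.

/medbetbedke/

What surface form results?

[medbedbetke]

/t/ before /b/ (voiced) → [d]
/d/ before /k/ (voiceless) → [t]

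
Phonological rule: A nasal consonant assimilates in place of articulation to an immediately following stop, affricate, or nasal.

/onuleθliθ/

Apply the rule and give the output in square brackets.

[onuleθliθ]

no segment meets the rule's conditions; no change.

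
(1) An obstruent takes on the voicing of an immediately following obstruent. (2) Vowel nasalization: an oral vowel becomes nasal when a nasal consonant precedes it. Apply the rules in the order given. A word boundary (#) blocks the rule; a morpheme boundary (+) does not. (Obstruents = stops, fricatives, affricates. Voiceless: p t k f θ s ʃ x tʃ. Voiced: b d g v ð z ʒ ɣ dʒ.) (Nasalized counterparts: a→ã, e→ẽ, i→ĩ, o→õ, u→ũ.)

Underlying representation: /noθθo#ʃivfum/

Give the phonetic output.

Rule 1: /v/ before /f/ (voiceless) → [f]
After rule 1: noθθo#ʃiffum
Rule 2: /o/ after nasal /n/ → [õ]

[nõθθo#ʃiffum]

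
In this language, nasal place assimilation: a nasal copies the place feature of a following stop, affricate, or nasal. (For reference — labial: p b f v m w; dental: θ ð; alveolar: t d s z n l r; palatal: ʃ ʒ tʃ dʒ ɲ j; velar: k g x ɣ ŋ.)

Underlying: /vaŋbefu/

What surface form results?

[vambefu]

/ŋ/ before /b/ (labial) → [m]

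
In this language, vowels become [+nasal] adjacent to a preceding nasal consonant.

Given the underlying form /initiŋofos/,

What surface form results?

/i/ after nasal /n/ → [ĩ]
/o/ after nasal /ŋ/ → [õ]

[inĩtiŋõfos]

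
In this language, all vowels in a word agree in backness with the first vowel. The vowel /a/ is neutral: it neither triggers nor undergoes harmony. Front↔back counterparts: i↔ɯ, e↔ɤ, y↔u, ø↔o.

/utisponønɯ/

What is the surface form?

/i/ harmonizes with /u/ ([+back]) → [ɯ]
/ø/ harmonizes with /u/ ([+back]) → [o]

[utɯspononɯ]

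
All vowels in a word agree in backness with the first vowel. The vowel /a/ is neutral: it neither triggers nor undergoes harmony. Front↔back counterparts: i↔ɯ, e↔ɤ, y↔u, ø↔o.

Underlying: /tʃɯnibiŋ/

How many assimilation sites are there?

/i/ harmonizes with /ɯ/ ([+back]) → [ɯ]
/i/ harmonizes with /ɯ/ ([+back]) → [ɯ]
2 segments change.

2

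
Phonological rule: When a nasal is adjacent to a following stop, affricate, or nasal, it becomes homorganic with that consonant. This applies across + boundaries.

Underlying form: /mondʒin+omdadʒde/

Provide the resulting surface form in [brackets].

[moɲdʒin+ondadʒde]

/n/ before /dʒ/ (palatal) → [ɲ]
/m/ before /d/ (alveolar) → [n]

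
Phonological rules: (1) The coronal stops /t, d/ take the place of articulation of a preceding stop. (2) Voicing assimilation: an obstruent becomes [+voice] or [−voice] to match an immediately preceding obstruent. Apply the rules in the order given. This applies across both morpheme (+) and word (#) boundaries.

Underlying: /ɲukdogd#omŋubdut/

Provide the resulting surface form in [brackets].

Rule 1: /d/ after /k/ (velar) → [g]
Rule 1: /d/ after /g/ (velar) → [g]
Rule 1: /d/ after /b/ (labial) → [b]
After rule 1: ɲukgogg#omŋubbut
Rule 2: /g/ after /k/ (voiceless) → [k]

[ɲukkogg#omŋubbut]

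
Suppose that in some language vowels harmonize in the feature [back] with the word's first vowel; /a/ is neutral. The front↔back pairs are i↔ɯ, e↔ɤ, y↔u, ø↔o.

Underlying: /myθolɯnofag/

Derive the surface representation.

/o/ harmonizes with /y/ ([-back]) → [ø]
/ɯ/ harmonizes with /y/ ([-back]) → [i]
/o/ harmonizes with /y/ ([-back]) → [ø]

[myθølinøfag]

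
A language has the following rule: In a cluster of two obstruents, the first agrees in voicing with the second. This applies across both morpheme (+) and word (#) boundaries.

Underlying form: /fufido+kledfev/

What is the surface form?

[fufido+kletfev]

/d/ before /f/ (voiceless) → [t]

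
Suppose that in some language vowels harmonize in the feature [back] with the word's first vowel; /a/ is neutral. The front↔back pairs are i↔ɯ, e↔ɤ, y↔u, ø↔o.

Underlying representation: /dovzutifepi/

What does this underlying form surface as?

/i/ harmonizes with /o/ ([+back]) → [ɯ]
/e/ harmonizes with /o/ ([+back]) → [ɤ]
/i/ harmonizes with /o/ ([+back]) → [ɯ]

[dovzutɯfɤpɯ]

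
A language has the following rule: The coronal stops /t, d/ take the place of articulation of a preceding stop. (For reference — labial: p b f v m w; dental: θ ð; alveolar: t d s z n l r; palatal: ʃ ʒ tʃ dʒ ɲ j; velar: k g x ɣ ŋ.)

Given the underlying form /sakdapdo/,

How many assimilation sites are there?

/d/ after /k/ (velar) → [g]
/d/ after /p/ (labial) → [b]
2 segments change.

2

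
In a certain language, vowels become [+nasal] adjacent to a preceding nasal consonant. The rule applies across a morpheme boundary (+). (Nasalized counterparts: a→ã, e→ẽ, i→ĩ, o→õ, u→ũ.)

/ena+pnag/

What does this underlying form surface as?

/a/ after nasal /n/ → [ã]
/a/ after nasal /n/ → [ã]

[enã+pnãg]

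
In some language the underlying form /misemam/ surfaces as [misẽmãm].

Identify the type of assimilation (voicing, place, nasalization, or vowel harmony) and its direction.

nasalization, regressive

/e/→[ẽ] /a/→[ã].
Each target copies a feature from the following segment, so the direction is regressive.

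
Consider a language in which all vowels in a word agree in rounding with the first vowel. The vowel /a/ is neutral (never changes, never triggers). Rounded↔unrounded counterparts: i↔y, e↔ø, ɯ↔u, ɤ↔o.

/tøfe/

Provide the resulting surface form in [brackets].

[tøfø]

/e/ harmonizes with /ø/ ([+round]) → [ø]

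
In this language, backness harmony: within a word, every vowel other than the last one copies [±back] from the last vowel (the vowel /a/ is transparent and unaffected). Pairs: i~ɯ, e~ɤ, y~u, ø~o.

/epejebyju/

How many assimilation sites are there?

/e/ harmonizes with /u/ ([+back]) → [ɤ]
/e/ harmonizes with /u/ ([+back]) → [ɤ]
/e/ harmonizes with /u/ ([+back]) → [ɤ]
/y/ harmonizes with /u/ ([+back]) → [u]
4 segments change.

4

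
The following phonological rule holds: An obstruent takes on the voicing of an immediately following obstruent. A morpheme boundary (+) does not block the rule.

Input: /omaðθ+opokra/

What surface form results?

/ð/ before /θ/ (voiceless) → [θ]

[omaθθ+opokra]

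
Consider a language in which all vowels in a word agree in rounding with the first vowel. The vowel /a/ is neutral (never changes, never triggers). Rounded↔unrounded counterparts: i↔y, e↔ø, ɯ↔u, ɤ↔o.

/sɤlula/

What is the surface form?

[sɤlɯla]

/u/ harmonizes with /ɤ/ ([-round]) → [ɯ]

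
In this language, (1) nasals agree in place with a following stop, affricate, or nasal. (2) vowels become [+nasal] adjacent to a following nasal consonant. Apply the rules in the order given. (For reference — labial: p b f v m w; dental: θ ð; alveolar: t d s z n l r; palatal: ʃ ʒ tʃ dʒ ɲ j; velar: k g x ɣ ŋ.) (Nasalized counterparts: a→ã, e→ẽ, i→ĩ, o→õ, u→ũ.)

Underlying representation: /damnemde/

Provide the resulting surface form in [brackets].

Rule 1: /m/ before /n/ (alveolar) → [n]
Rule 1: /m/ before /d/ (alveolar) → [n]
After rule 1: dannende
Rule 2: /a/ before nasal /n/ → [ã]
Rule 2: /e/ before nasal /n/ → [ẽ]

[dãnnẽnde]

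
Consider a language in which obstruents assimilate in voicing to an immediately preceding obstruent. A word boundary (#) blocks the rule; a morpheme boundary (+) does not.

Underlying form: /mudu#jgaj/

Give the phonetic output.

[mudu#jgaj]

no segment meets the rule's conditions; no change.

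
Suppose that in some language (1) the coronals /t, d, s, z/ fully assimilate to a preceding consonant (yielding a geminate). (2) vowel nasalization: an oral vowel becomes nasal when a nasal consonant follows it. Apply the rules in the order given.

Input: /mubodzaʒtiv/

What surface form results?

Rule 1: /z/ after /d/ → [d] (total assimilation)
Rule 1: /t/ after /ʒ/ → [ʒ] (total assimilation)
After rule 1: muboddaʒʒiv
Rule 2: no segment meets the rule's conditions; no change.

[muboddaʒʒiv]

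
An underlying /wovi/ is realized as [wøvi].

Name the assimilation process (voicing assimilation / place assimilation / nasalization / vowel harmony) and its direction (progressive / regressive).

/o/→[ø].
Vowels agree with the last vowel, so the harmony is regressive.

vowel harmony, regressive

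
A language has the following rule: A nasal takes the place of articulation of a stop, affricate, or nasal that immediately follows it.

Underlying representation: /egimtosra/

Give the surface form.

[egintosra]

/m/ before /t/ (alveolar) → [n]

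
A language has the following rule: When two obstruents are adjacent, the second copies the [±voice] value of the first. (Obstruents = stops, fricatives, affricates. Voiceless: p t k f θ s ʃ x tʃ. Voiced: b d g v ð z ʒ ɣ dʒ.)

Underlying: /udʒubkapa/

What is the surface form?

/k/ after /b/ (voiced) → [g]

[udʒubgapa]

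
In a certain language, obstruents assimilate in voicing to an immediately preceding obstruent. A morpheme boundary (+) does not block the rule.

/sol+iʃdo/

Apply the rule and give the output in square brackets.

[sol+iʃto]

/d/ after /ʃ/ (voiceless) → [t]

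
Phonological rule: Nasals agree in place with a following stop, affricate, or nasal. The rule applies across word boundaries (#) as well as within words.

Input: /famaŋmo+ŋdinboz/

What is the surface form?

/ŋ/ before /m/ (labial) → [m]
/ŋ/ before /d/ (alveolar) → [n]
/n/ before /b/ (labial) → [m]

[famammo+ndimboz]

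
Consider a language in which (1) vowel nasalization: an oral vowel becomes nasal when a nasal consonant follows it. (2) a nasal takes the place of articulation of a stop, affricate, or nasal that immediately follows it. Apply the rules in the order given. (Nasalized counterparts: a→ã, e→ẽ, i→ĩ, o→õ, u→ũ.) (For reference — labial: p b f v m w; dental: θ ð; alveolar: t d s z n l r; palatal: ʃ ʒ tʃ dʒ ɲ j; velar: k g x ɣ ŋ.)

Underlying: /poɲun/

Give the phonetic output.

Rule 1: /o/ before nasal /ɲ/ → [õ]
Rule 1: /u/ before nasal /n/ → [ũ]
After rule 1: põɲũn
Rule 2: no segment meets the rule's conditions; no change.

[põɲũn]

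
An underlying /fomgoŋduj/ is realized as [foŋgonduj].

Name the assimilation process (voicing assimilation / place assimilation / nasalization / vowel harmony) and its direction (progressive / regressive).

/m/→[ŋ] /ŋ/→[n].
Each target copies a feature from the following segment, so the direction is regressive.

place assimilation, regressive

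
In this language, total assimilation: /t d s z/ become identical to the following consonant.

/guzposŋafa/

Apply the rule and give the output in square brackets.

[guppoŋŋafa]

/z/ before /p/ → [p] (total assimilation)
/s/ before /ŋ/ → [ŋ] (total assimilation)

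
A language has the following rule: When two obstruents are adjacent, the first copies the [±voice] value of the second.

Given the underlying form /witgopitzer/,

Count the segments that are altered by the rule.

/t/ before /g/ (voiced) → [d]
/t/ before /z/ (voiced) → [d]
2 segments change.

2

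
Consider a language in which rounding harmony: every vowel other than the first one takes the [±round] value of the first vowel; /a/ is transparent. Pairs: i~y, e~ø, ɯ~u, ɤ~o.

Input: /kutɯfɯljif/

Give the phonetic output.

[kutufuljyf]

/ɯ/ harmonizes with /u/ ([+round]) → [u]
/ɯ/ harmonizes with /u/ ([+round]) → [u]
/i/ harmonizes with /u/ ([+round]) → [y]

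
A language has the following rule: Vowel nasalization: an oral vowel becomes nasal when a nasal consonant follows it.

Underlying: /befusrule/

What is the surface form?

no segment meets the rule's conditions; no change.

[befusrule]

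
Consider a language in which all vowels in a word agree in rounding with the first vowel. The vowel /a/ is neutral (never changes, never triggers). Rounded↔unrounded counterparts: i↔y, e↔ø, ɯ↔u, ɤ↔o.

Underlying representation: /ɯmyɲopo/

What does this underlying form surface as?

/y/ harmonizes with /ɯ/ ([-round]) → [i]
/o/ harmonizes with /ɯ/ ([-round]) → [ɤ]
/o/ harmonizes with /ɯ/ ([-round]) → [ɤ]

[ɯmiɲɤpɤ]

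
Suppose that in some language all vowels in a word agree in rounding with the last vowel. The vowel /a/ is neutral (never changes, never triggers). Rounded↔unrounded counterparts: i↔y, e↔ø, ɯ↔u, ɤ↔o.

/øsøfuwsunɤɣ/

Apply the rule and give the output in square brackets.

/ø/ harmonizes with /ɤ/ ([-round]) → [e]
/ø/ harmonizes with /ɤ/ ([-round]) → [e]
/u/ harmonizes with /ɤ/ ([-round]) → [ɯ]
/u/ harmonizes with /ɤ/ ([-round]) → [ɯ]

[esefɯwsɯnɤɣ]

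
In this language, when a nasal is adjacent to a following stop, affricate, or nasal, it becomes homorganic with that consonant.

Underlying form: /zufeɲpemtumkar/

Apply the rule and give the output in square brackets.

/ɲ/ before /p/ (labial) → [m]
/m/ before /t/ (alveolar) → [n]
/m/ before /k/ (velar) → [ŋ]

[zufempentuŋkar]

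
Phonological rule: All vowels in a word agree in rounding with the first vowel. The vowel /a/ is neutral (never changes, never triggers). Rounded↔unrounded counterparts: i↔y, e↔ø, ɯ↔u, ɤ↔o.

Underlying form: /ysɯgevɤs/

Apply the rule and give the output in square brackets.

[ysugøvos]

/ɯ/ harmonizes with /y/ ([+round]) → [u]
/e/ harmonizes with /y/ ([+round]) → [ø]
/ɤ/ harmonizes with /y/ ([+round]) → [o]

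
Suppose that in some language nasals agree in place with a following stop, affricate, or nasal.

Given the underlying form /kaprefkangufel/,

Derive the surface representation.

[kaprefkaŋgufel]

/n/ before /g/ (velar) → [ŋ]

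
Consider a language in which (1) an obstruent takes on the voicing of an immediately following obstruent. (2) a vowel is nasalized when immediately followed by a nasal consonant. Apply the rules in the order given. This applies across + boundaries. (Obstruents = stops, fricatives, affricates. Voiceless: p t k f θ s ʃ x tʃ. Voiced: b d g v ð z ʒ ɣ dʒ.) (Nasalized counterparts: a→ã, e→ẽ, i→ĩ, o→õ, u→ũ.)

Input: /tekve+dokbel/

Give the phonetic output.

[tegve+dogbel]

Rule 1: /k/ before /v/ (voiced) → [g]
Rule 1: /k/ before /b/ (voiced) → [g]
After rule 1: tegve+dogbel
Rule 2: no segment meets the rule's conditions; no change.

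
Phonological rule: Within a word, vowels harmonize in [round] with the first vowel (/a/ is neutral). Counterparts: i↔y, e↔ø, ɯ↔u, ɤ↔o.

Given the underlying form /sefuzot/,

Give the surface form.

[sefɯzɤt]

/u/ harmonizes with /e/ ([-round]) → [ɯ]
/o/ harmonizes with /e/ ([-round]) → [ɤ]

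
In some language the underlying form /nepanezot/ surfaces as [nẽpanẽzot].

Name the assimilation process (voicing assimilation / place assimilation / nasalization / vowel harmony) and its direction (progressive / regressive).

nasalization, progressive

/e/→[ẽ] /e/→[ẽ].
Each target copies a feature from the preceding segment, so the direction is progressive.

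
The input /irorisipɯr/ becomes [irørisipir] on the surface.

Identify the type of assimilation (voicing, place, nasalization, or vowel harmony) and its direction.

vowel harmony, progressive

/o/→[ø] /ɯ/→[i].
Vowels agree with the first vowel, so the harmony is progressive.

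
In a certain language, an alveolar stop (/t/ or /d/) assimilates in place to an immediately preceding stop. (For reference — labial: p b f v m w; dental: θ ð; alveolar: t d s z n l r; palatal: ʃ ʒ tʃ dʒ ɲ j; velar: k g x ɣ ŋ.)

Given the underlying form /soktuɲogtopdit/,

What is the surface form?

/t/ after /k/ (velar) → [k]
/t/ after /g/ (velar) → [k]
/d/ after /p/ (labial) → [b]

[sokkuɲogkopbit]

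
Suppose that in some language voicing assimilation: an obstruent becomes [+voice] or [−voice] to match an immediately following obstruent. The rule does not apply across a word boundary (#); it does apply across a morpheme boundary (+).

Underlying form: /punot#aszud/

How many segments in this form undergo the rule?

1

/s/ before /z/ (voiced) → [z]
1 segment changes.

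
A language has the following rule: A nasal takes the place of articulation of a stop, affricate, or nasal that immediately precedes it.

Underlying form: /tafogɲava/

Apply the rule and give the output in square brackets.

[tafogŋava]

/ɲ/ after /g/ (velar) → [ŋ]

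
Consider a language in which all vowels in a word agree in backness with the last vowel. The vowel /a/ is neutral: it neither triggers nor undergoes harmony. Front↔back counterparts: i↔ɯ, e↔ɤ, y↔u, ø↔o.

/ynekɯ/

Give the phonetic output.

/y/ harmonizes with /ɯ/ ([+back]) → [u]
/e/ harmonizes with /ɯ/ ([+back]) → [ɤ]

[unɤkɯ]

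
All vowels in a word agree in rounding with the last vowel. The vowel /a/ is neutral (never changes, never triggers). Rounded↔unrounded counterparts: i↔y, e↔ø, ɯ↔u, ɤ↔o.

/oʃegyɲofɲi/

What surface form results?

/o/ harmonizes with /i/ ([-round]) → [ɤ]
/y/ harmonizes with /i/ ([-round]) → [i]
/o/ harmonizes with /i/ ([-round]) → [ɤ]

[ɤʃegiɲɤfɲi]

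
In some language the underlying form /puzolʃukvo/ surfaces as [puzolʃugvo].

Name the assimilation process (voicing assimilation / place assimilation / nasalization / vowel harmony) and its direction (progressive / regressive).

/k/→[g].
Each target copies a feature from the following segment, so the direction is regressive.

voicing assimilation, regressive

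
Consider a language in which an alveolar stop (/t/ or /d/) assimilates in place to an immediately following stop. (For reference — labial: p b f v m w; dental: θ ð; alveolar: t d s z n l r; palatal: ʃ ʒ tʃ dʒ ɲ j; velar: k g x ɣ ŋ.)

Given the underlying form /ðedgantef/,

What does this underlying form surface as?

[ðeggantef]

/d/ before /g/ (velar) → [g]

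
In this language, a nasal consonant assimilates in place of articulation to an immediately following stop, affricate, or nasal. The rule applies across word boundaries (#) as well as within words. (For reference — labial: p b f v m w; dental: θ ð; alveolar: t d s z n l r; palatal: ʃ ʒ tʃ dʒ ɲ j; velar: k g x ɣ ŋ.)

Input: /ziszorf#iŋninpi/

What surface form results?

/ŋ/ before /n/ (alveolar) → [n]
/n/ before /p/ (labial) → [m]

[ziszorf#innimpi]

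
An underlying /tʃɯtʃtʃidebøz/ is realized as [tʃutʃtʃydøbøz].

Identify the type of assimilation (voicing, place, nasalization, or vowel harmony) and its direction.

/ɯ/→[u] /i/→[y] /e/→[ø].
Vowels agree with the last vowel, so the harmony is regressive.

vowel harmony, regressive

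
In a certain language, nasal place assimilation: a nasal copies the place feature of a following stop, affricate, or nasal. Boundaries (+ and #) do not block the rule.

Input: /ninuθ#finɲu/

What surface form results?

/n/ before /ɲ/ (palatal) → [ɲ]

[ninuθ#fiɲɲu]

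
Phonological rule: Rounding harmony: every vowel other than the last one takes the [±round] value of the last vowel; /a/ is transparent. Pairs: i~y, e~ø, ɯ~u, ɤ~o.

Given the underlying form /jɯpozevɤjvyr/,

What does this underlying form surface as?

[jupozøvojvyr]

/ɯ/ harmonizes with /y/ ([+round]) → [u]
/e/ harmonizes with /y/ ([+round]) → [ø]
/ɤ/ harmonizes with /y/ ([+round]) → [o]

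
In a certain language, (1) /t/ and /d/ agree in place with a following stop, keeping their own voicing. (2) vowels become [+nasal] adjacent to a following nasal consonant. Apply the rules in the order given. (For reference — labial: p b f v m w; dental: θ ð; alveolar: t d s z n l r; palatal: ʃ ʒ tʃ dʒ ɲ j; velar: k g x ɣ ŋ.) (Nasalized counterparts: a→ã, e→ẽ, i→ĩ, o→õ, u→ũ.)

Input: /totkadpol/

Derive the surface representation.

[tokkabpol]

Rule 1: /t/ before /k/ (velar) → [k]
Rule 1: /d/ before /p/ (labial) → [b]
After rule 1: tokkabpol
Rule 2: no segment meets the rule's conditions; no change.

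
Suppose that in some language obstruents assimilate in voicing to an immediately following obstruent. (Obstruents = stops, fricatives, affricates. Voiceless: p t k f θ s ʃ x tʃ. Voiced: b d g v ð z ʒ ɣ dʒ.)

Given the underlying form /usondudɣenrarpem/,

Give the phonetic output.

no segment meets the rule's conditions; no change.

[usondudɣenrarpem]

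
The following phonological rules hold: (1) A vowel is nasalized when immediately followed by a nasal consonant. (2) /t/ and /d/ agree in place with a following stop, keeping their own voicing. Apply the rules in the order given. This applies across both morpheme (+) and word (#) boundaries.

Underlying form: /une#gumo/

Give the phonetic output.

[ũne#gũmo]

Rule 1: /u/ before nasal /n/ → [ũ]
Rule 1: /u/ before nasal /m/ → [ũ]
After rule 1: ũne#gũmo
Rule 2: no segment meets the rule's conditions; no change.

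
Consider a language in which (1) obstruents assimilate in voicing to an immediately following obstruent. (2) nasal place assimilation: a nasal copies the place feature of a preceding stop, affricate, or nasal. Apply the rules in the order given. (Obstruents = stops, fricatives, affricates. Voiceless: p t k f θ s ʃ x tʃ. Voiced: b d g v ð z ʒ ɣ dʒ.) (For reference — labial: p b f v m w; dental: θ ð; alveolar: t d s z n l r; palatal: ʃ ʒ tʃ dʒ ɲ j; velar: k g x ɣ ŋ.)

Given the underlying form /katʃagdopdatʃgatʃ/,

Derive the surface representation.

[katʃagdobdadʒgatʃ]

Rule 1: /p/ before /d/ (voiced) → [b]
Rule 1: /tʃ/ before /g/ (voiced) → [dʒ]
After rule 1: katʃagdobdadʒgatʃ
Rule 2: no segment meets the rule's conditions; no change.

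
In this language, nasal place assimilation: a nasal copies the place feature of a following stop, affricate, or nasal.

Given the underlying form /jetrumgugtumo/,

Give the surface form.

[jetruŋgugtumo]

/m/ before /g/ (velar) → [ŋ]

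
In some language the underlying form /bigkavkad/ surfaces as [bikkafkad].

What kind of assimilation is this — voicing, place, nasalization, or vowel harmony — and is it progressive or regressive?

voicing assimilation, regressive

/g/→[k] /v/→[f].
Each target copies a feature from the following segment, so the direction is regressive.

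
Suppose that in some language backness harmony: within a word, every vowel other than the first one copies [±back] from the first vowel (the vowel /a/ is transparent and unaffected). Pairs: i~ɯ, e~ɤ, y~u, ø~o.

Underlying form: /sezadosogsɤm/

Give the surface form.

[sezadøsøgsem]

/o/ harmonizes with /e/ ([-back]) → [ø]
/o/ harmonizes with /e/ ([-back]) → [ø]
/ɤ/ harmonizes with /e/ ([-back]) → [e]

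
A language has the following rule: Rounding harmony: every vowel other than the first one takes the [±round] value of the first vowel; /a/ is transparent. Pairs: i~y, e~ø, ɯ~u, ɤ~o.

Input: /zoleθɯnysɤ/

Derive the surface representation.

[zoløθunyso]

/e/ harmonizes with /o/ ([+round]) → [ø]
/ɯ/ harmonizes with /o/ ([+round]) → [u]
/ɤ/ harmonizes with /o/ ([+round]) → [o]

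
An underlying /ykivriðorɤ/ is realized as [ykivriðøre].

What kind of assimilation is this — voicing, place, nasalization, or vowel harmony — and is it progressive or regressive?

vowel harmony, progressive

/o/→[ø] /ɤ/→[e].
Vowels agree with the first vowel, so the harmony is progressive.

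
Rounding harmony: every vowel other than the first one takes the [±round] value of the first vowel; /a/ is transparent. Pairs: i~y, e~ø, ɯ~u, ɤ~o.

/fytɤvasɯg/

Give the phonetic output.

/ɤ/ harmonizes with /y/ ([+round]) → [o]
/ɯ/ harmonizes with /y/ ([+round]) → [u]

[fytovasug]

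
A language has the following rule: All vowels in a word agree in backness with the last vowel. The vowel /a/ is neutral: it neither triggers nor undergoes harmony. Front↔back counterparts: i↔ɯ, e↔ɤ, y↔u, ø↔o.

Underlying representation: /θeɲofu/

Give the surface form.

[θɤɲofu]

/e/ harmonizes with /u/ ([+back]) → [ɤ]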